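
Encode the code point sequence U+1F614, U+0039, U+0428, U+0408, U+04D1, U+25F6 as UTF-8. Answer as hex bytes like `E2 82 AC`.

F0 9F 98 94 39 D0 A8 D0 88 D3 91 E2 97 B6

U+1F614: 4-byte form → F0 9F 98 94.
U+0039: 1-byte form → 39.
U+0428: 2-byte form → D0 A8.
U+0408: 2-byte form → D0 88.
U+04D1: 2-byte form → D3 91.
U+25F6: 3-byte form → E2 97 B6.
Concatenated (14 bytes): F0 9F 98 94 39 D0 A8 D0 88 D3 91 E2 97 B6.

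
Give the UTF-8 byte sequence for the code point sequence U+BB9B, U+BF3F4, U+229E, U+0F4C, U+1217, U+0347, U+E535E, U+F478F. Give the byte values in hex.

EB AE 9B F2 BF 8F B4 E2 8A 9E E0 BD 8C E1 88 97 CD 87 F3 A5 8D 9E F3 B4 9E 8F

U+BB9B: 3-byte form → EB AE 9B.
U+BF3F4: 4-byte form → F2 BF 8F B4.
U+229E: 3-byte form → E2 8A 9E.
U+0F4C: 3-byte form → E0 BD 8C.
U+1217: 3-byte form → E1 88 97.
U+0347: 2-byte form → CD 87.
U+E535E: 4-byte form → F3 A5 8D 9E.
U+F478F: 4-byte form → F3 B4 9E 8F.
Concatenated (26 bytes): EB AE 9B F2 BF 8F B4 E2 8A 9E E0 BD 8C E1 88 97 CD 87 F3 A5 8D 9E F3 B4 9E 8F.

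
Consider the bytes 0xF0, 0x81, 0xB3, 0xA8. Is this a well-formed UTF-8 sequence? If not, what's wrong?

invalid (overlong encoding)

Leading byte 0xF0 = 11110000 → 4-byte form.
Continuation bytes all match 10xxxxxx. Payload decodes to 0x1CE8.
But 0x1CE8 < 0x10000, the minimum for a 4-byte sequence — this is an overlong encoding.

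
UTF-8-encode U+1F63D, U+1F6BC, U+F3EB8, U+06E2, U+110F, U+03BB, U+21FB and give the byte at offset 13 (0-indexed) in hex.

U+1F63D → 4-byte form F0 9F 98 BD at offsets 0–3.
U+1F6BC → 4-byte form F0 9F 9A BC at offsets 4–7.
U+F3EB8 → 4-byte form F3 B3 BA B8 at offsets 8–11.
U+06E2 → 2-byte form DB A2 at offsets 12–13.
Offset 13 falls in char 4's range; it's byte 2 of DB A2 = 0xA2.

0xA2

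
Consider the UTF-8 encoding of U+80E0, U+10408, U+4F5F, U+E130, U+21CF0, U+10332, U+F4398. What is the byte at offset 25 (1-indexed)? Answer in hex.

1-indexed offset 25 is 0-indexed offset 24.
U+80E0 → 3-byte form E8 83 A0 at offsets 0–2.
U+10408 → 4-byte form F0 90 90 88 at offsets 3–6.
U+4F5F → 3-byte form E4 BD 9F at offsets 7–9.
U+E130 → 3-byte form EE 84 B0 at offsets 10–12.
U+21CF0 → 4-byte form F0 A1 B3 B0 at offsets 13–16.
U+10332 → 4-byte form F0 90 8C B2 at offsets 17–20.
U+F4398 → 4-byte form F3 B4 8E 98 at offsets 21–24.
Offset 24 falls in char 7's range; it's byte 4 of F3 B4 8E 98 = 0x98.

0x98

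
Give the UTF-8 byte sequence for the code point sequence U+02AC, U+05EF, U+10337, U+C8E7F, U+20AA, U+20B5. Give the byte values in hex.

U+02AC: 2-byte form → CA AC.
U+05EF: 2-byte form → D7 AF.
U+10337: 4-byte form → F0 90 8C B7.
U+C8E7F: 4-byte form → F3 88 B9 BF.
U+20AA: 3-byte form → E2 82 AA.
U+20B5: 3-byte form → E2 82 B5.
Concatenated (18 bytes): CA AC D7 AF F0 90 8C B7 F3 88 B9 BF E2 82 AA E2 82 B5.

CA AC D7 AF F0 90 8C B7 F3 88 B9 BF E2 82 AA E2 82 B5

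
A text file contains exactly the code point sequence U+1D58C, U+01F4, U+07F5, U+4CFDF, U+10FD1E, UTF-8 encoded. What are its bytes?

F0 9D 96 8C C7 B4 DF B5 F1 8C BF 9F F4 8F B4 9E

U+1D58C: 4-byte form → F0 9D 96 8C.
U+01F4: 2-byte form → C7 B4.
U+07F5: 2-byte form → DF B5.
U+4CFDF: 4-byte form → F1 8C BF 9F.
U+10FD1E: 4-byte form → F4 8F B4 9E.
Concatenated (16 bytes): F0 9D 96 8C C7 B4 DF B5 F1 8C BF 9F F4 8F B4 9E.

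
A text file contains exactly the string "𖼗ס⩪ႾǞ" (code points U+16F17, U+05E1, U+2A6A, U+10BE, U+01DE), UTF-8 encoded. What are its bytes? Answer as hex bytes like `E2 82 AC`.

U+16F17: 4-byte form → F0 96 BC 97.
U+05E1: 2-byte form → D7 A1.
U+2A6A: 3-byte form → E2 A9 AA.
U+10BE: 3-byte form → E1 82 BE.
U+01DE: 2-byte form → C7 9E.
Concatenated (14 bytes): F0 96 BC 97 D7 A1 E2 A9 AA E1 82 BE C7 9E.

F0 96 BC 97 D7 A1 E2 A9 AA E1 82 BE C7 9E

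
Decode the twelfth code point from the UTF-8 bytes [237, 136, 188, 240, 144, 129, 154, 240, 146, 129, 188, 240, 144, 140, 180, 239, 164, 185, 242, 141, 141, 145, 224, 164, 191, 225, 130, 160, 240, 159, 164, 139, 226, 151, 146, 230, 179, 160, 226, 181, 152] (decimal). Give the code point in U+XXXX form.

Offset 0: leading byte 0xED = 11101101 → 3-byte char #1 = ED 88 BC.
Offset 3: leading byte 0xF0 = 11110000 → 4-byte char #2 = F0 90 81 9A.
Offset 7: leading byte 0xF0 = 11110000 → 4-byte char #3 = F0 92 81 BC.
Offset 11: leading byte 0xF0 = 11110000 → 4-byte char #4 = F0 90 8C B4.
Offset 15: leading byte 0xEF = 11101111 → 3-byte char #5 = EF A4 B9.
Offset 18: leading byte 0xF2 = 11110010 → 4-byte char #6 = F2 8D 8D 91.
Offset 22: leading byte 0xE0 = 11100000 → 3-byte char #7 = E0 A4 BF.
Offset 25: leading byte 0xE1 = 11100001 → 3-byte char #8 = E1 82 A0.
Offset 28: leading byte 0xF0 = 11110000 → 4-byte char #9 = F0 9F A4 8B.
Offset 32: leading byte 0xE2 = 11100010 → 3-byte char #10 = E2 97 92.
Offset 35: leading byte 0xE6 = 11100110 → 3-byte char #11 = E6 B3 A0.
Offset 38: leading byte 0xE2 = 11100010 → 3-byte char #12 = E2 B5 98.
Leading byte 0xE2 = 11100010 matches 1110xxxx → 3-byte sequence.
Byte 1: 0xE2 = 11100010, payload 0010 (4 bits).
Byte 2: 0xB5 = 10110101 (10xxxxxx ✓), payload 110101.
Byte 3: 0x98 = 10011000 (10xxxxxx ✓), payload 011000.
Concatenate: 0010110101011000 = 0x2D58 (16 bits → U+2D58).

U+2D58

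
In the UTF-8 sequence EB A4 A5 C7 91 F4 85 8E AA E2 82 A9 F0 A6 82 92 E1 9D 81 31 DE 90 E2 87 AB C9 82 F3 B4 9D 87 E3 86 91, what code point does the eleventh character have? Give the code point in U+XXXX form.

Offset 0: leading byte 0xEB = 11101011 → 3-byte char #1 = EB A4 A5.
Offset 3: leading byte 0xC7 = 11000111 → 2-byte char #2 = C7 91.
Offset 5: leading byte 0xF4 = 11110100 → 4-byte char #3 = F4 85 8E AA.
Offset 9: leading byte 0xE2 = 11100010 → 3-byte char #4 = E2 82 A9.
Offset 12: leading byte 0xF0 = 11110000 → 4-byte char #5 = F0 A6 82 92.
Offset 16: leading byte 0xE1 = 11100001 → 3-byte char #6 = E1 9D 81.
Offset 19: leading byte 0x31 = 00110001 → 1-byte char #7 = 31.
Offset 20: leading byte 0xDE = 11011110 → 2-byte char #8 = DE 90.
Offset 22: leading byte 0xE2 = 11100010 → 3-byte char #9 = E2 87 AB.
Offset 25: leading byte 0xC9 = 11001001 → 2-byte char #10 = C9 82.
Offset 27: leading byte 0xF3 = 11110011 → 4-byte char #11 = F3 B4 9D 87.
Leading byte 0xF3 = 11110011 matches 11110xxx → 4-byte sequence.
Byte 1: 0xF3 = 11110011, payload 011 (3 bits).
Byte 2: 0xB4 = 10110100 (10xxxxxx ✓), payload 110100.
Byte 3: 0x9D = 10011101 (10xxxxxx ✓), payload 011101.
Byte 4: 0x87 = 10000111 (10xxxxxx ✓), payload 000111.
Concatenate: 011110100011101000111 = 0xF4747 (21 bits → U+F4747).

U+F4747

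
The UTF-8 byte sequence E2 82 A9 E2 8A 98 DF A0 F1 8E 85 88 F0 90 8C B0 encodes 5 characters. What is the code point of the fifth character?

U+10330

Offset 0: leading byte 0xE2 = 11100010 → 3-byte char #1 = E2 82 A9.
Offset 3: leading byte 0xE2 = 11100010 → 3-byte char #2 = E2 8A 98.
Offset 6: leading byte 0xDF = 11011111 → 2-byte char #3 = DF A0.
Offset 8: leading byte 0xF1 = 11110001 → 4-byte char #4 = F1 8E 85 88.
Offset 12: leading byte 0xF0 = 11110000 → 4-byte char #5 = F0 90 8C B0.
Leading byte 0xF0 = 11110000 matches 11110xxx → 4-byte sequence.
Byte 1: 0xF0 = 11110000, payload 000 (3 bits).
Byte 2: 0x90 = 10010000 (10xxxxxx ✓), payload 010000.
Byte 3: 0x8C = 10001100 (10xxxxxx ✓), payload 001100.
Byte 4: 0xB0 = 10110000 (10xxxxxx ✓), payload 110000.
Concatenate: 000010000001100110000 = 0x10330 (21 bits → U+10330).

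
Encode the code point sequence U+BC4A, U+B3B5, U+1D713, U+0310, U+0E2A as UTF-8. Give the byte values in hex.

EB B1 8A EB 8E B5 F0 9D 9C 93 CC 90 E0 B8 AA

U+BC4A: 3-byte form → EB B1 8A.
U+B3B5: 3-byte form → EB 8E B5.
U+1D713: 4-byte form → F0 9D 9C 93.
U+0310: 2-byte form → CC 90.
U+0E2A: 3-byte form → E0 B8 AA.
Concatenated (15 bytes): EB B1 8A EB 8E B5 F0 9D 9C 93 CC 90 E0 B8 AA.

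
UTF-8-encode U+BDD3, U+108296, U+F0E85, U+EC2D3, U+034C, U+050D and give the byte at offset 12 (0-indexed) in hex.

U+BDD3 → 3-byte form EB B7 93 at offsets 0–2.
U+108296 → 4-byte form F4 88 8A 96 at offsets 3–6.
U+F0E85 → 4-byte form F3 B0 BA 85 at offsets 7–10.
U+EC2D3 → 4-byte form F3 AC 8B 93 at offsets 11–14.
Offset 12 falls in char 4's range; it's byte 2 of F3 AC 8B 93 = 0xAC.

0xAC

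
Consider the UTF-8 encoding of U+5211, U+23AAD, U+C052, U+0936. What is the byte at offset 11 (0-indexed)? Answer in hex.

0xA4

U+5211 → 3-byte form E5 88 91 at offsets 0–2.
U+23AAD → 4-byte form F0 A3 AA AD at offsets 3–6.
U+C052 → 3-byte form EC 81 92 at offsets 7–9.
U+0936 → 3-byte form E0 A4 B6 at offsets 10–12.
Offset 11 falls in char 4's range; it's byte 2 of E0 A4 B6 = 0xA4.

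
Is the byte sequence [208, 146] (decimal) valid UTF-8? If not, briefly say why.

valid

Leading byte 0xD0 = 11010000 → 2-byte form.
Continuation bytes 0x92=10010010 all match 10xxxxxx.
Decoded value 0x412 is ≥ 0x80 (shortest form) and not a surrogate.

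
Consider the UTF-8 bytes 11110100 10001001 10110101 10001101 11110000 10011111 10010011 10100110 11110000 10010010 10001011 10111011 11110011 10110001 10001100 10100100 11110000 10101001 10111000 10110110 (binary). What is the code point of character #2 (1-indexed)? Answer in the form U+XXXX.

U+1F4E6

Offset 0: leading byte 0xF4 = 11110100 → 4-byte char #1 = F4 89 B5 8D.
Offset 4: leading byte 0xF0 = 11110000 → 4-byte char #2 = F0 9F 93 A6.
Leading byte 0xF0 = 11110000 matches 11110xxx → 4-byte sequence.
Byte 1: 0xF0 = 11110000, payload 000 (3 bits).
Byte 2: 0x9F = 10011111 (10xxxxxx ✓), payload 011111.
Byte 3: 0x93 = 10010011 (10xxxxxx ✓), payload 010011.
Byte 4: 0xA6 = 10100110 (10xxxxxx ✓), payload 100110.
Concatenate: 000011111010011100110 = 0x1F4E6 (21 bits → U+1F4E6).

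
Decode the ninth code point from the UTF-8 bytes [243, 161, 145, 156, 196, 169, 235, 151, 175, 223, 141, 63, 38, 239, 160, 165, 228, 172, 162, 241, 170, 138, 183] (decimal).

U+6A2B7

Offset 0: leading byte 0xF3 = 11110011 → 4-byte char #1 = F3 A1 91 9C.
Offset 4: leading byte 0xC4 = 11000100 → 2-byte char #2 = C4 A9.
Offset 6: leading byte 0xEB = 11101011 → 3-byte char #3 = EB 97 AF.
Offset 9: leading byte 0xDF = 11011111 → 2-byte char #4 = DF 8D.
Offset 11: leading byte 0x3F = 00111111 → 1-byte char #5 = 3F.
Offset 12: leading byte 0x26 = 00100110 → 1-byte char #6 = 26.
Offset 13: leading byte 0xEF = 11101111 → 3-byte char #7 = EF A0 A5.
Offset 16: leading byte 0xE4 = 11100100 → 3-byte char #8 = E4 AC A2.
Offset 19: leading byte 0xF1 = 11110001 → 4-byte char #9 = F1 AA 8A B7.
Leading byte 0xF1 = 11110001 matches 11110xxx → 4-byte sequence.
Byte 1: 0xF1 = 11110001, payload 001 (3 bits).
Byte 2: 0xAA = 10101010 (10xxxxxx ✓), payload 101010.
Byte 3: 0x8A = 10001010 (10xxxxxx ✓), payload 001010.
Byte 4: 0xB7 = 10110111 (10xxxxxx ✓), payload 110111.
Concatenate: 001101010001010110111 = 0x6A2B7 (21 bits → U+6A2B7).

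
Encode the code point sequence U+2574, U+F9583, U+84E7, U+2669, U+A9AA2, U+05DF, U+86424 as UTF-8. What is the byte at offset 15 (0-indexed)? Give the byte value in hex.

0xAA

U+2574 → 3-byte form E2 95 B4 at offsets 0–2.
U+F9583 → 4-byte form F3 B9 96 83 at offsets 3–6.
U+84E7 → 3-byte form E8 93 A7 at offsets 7–9.
U+2669 → 3-byte form E2 99 A9 at offsets 10–12.
U+A9AA2 → 4-byte form F2 A9 AA A2 at offsets 13–16.
Offset 15 falls in char 5's range; it's byte 3 of F2 A9 AA A2 = 0xAA.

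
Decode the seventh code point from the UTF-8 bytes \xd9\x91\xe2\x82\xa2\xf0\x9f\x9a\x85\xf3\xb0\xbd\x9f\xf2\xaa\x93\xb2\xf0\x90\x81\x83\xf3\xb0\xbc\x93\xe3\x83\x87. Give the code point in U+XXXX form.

Offset 0: leading byte 0xD9 = 11011001 → 2-byte char #1 = D9 91.
Offset 2: leading byte 0xE2 = 11100010 → 3-byte char #2 = E2 82 A2.
Offset 5: leading byte 0xF0 = 11110000 → 4-byte char #3 = F0 9F 9A 85.
Offset 9: leading byte 0xF3 = 11110011 → 4-byte char #4 = F3 B0 BD 9F.
Offset 13: leading byte 0xF2 = 11110010 → 4-byte char #5 = F2 AA 93 B2.
Offset 17: leading byte 0xF0 = 11110000 → 4-byte char #6 = F0 90 81 83.
Offset 21: leading byte 0xF3 = 11110011 → 4-byte char #7 = F3 B0 BC 93.
Leading byte 0xF3 = 11110011 matches 11110xxx → 4-byte sequence.
Byte 1: 0xF3 = 11110011, payload 011 (3 bits).
Byte 2: 0xB0 = 10110000 (10xxxxxx ✓), payload 110000.
Byte 3: 0xBC = 10111100 (10xxxxxx ✓), payload 111100.
Byte 4: 0x93 = 10010011 (10xxxxxx ✓), payload 010011.
Concatenate: 011110000111100010011 = 0xF0F13 (21 bits → U+F0F13).

U+F0F13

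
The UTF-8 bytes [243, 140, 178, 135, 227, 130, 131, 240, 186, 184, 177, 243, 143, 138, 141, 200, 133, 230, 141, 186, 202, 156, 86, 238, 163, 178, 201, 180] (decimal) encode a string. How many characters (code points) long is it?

10

Byte at offset 0: 0xF3 = 11110011 → 4-byte char (#1). Advance 4.
Byte at offset 4: 0xE3 = 11100011 → 3-byte char (#2). Advance 3.
Byte at offset 7: 0xF0 = 11110000 → 4-byte char (#3). Advance 4.
Byte at offset 11: 0xF3 = 11110011 → 4-byte char (#4). Advance 4.
Byte at offset 15: 0xC8 = 11001000 → 2-byte char (#5). Advance 2.
Byte at offset 17: 0xE6 = 11100110 → 3-byte char (#6). Advance 3.
Byte at offset 20: 0xCA = 11001010 → 2-byte char (#7). Advance 2.
Byte at offset 22: 0x56 = 01010110 → 1-byte char (#8). Advance 1.
Byte at offset 23: 0xEE = 11101110 → 3-byte char (#9). Advance 3.
Byte at offset 26: 0xC9 = 11001001 → 2-byte char (#10). Advance 2.
Reached end at offset 28 after 10 code points.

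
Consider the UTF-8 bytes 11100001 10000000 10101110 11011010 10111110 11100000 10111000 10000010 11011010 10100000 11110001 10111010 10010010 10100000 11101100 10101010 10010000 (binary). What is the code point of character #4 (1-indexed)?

U+06A0

Offset 0: leading byte 0xE1 = 11100001 → 3-byte char #1 = E1 80 AE.
Offset 3: leading byte 0xDA = 11011010 → 2-byte char #2 = DA BE.
Offset 5: leading byte 0xE0 = 11100000 → 3-byte char #3 = E0 B8 82.
Offset 8: leading byte 0xDA = 11011010 → 2-byte char #4 = DA A0.
Leading byte 0xDA = 11011010 matches 110xxxxx → 2-byte sequence.
Byte 1: 0xDA = 11011010, payload 11010 (5 bits).
Byte 2: 0xA0 = 10100000 (10xxxxxx ✓), payload 100000.
Concatenate: 11010100000 = 0x6A0 (11 bits → U+06A0).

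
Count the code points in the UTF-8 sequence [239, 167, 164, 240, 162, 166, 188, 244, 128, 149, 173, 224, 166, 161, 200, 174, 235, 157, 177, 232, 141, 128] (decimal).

7

Byte at offset 0: 0xEF = 11101111 → 3-byte char (#1). Advance 3.
Byte at offset 3: 0xF0 = 11110000 → 4-byte char (#2). Advance 4.
Byte at offset 7: 0xF4 = 11110100 → 4-byte char (#3). Advance 4.
Byte at offset 11: 0xE0 = 11100000 → 3-byte char (#4). Advance 3.
Byte at offset 14: 0xC8 = 11001000 → 2-byte char (#5). Advance 2.
Byte at offset 16: 0xEB = 11101011 → 3-byte char (#6). Advance 3.
Byte at offset 19: 0xE8 = 11101000 → 3-byte char (#7). Advance 3.
Reached end at offset 22 after 7 code points.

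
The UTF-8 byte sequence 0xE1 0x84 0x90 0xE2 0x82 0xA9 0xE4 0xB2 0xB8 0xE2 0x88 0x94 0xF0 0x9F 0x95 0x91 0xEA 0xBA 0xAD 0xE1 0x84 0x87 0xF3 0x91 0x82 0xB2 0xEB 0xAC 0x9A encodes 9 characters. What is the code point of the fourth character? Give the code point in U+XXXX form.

Offset 0: leading byte 0xE1 = 11100001 → 3-byte char #1 = E1 84 90.
Offset 3: leading byte 0xE2 = 11100010 → 3-byte char #2 = E2 82 A9.
Offset 6: leading byte 0xE4 = 11100100 → 3-byte char #3 = E4 B2 B8.
Offset 9: leading byte 0xE2 = 11100010 → 3-byte char #4 = E2 88 94.
Leading byte 0xE2 = 11100010 matches 1110xxxx → 3-byte sequence.
Byte 1: 0xE2 = 11100010, payload 0010 (4 bits).
Byte 2: 0x88 = 10001000 (10xxxxxx ✓), payload 001000.
Byte 3: 0x94 = 10010100 (10xxxxxx ✓), payload 010100.
Concatenate: 0010001000010100 = 0x2214 (16 bits → U+2214).

U+2214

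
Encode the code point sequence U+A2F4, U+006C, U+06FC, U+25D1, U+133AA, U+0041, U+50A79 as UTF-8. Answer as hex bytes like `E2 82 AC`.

EA 8B B4 6C DB BC E2 97 91 F0 93 8E AA 41 F1 90 A9 B9

U+A2F4: 3-byte form → EA 8B B4.
U+006C: 1-byte form → 6C.
U+06FC: 2-byte form → DB BC.
U+25D1: 3-byte form → E2 97 91.
U+133AA: 4-byte form → F0 93 8E AA.
U+0041: 1-byte form → 41.
U+50A79: 4-byte form → F1 90 A9 B9.
Concatenated (18 bytes): EA 8B B4 6C DB BC E2 97 91 F0 93 8E AA 41 F1 90 A9 B9.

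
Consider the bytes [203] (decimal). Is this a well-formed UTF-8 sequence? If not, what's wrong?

invalid (sequence truncated)

Leading byte 0xCB = 11001011 → 2-byte form, but only 1 byte is present.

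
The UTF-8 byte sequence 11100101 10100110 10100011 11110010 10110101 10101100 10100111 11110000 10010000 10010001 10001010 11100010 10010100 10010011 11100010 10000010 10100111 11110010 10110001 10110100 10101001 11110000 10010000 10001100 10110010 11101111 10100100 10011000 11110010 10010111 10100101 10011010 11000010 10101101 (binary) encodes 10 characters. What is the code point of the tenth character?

Offset 0: leading byte 0xE5 = 11100101 → 3-byte char #1 = E5 A6 A3.
Offset 3: leading byte 0xF2 = 11110010 → 4-byte char #2 = F2 B5 AC A7.
Offset 7: leading byte 0xF0 = 11110000 → 4-byte char #3 = F0 90 91 8A.
Offset 11: leading byte 0xE2 = 11100010 → 3-byte char #4 = E2 94 93.
Offset 14: leading byte 0xE2 = 11100010 → 3-byte char #5 = E2 82 A7.
Offset 17: leading byte 0xF2 = 11110010 → 4-byte char #6 = F2 B1 B4 A9.
Offset 21: leading byte 0xF0 = 11110000 → 4-byte char #7 = F0 90 8C B2.
Offset 25: leading byte 0xEF = 11101111 → 3-byte char #8 = EF A4 98.
Offset 28: leading byte 0xF2 = 11110010 → 4-byte char #9 = F2 97 A5 9A.
Offset 32: leading byte 0xC2 = 11000010 → 2-byte char #10 = C2 AD.
Leading byte 0xC2 = 11000010 matches 110xxxxx → 2-byte sequence.
Byte 1: 0xC2 = 11000010, payload 00010 (5 bits).
Byte 2: 0xAD = 10101101 (10xxxxxx ✓), payload 101101.
Concatenate: 00010101101 = 0xAD (11 bits → U+00AD).

U+00AD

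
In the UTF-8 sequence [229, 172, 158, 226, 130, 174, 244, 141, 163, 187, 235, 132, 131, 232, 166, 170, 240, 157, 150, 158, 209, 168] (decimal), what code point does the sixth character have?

U+1D59E

Offset 0: leading byte 0xE5 = 11100101 → 3-byte char #1 = E5 AC 9E.
Offset 3: leading byte 0xE2 = 11100010 → 3-byte char #2 = E2 82 AE.
Offset 6: leading byte 0xF4 = 11110100 → 4-byte char #3 = F4 8D A3 BB.
Offset 10: leading byte 0xEB = 11101011 → 3-byte char #4 = EB 84 83.
Offset 13: leading byte 0xE8 = 11101000 → 3-byte char #5 = E8 A6 AA.
Offset 16: leading byte 0xF0 = 11110000 → 4-byte char #6 = F0 9D 96 9E.
Leading byte 0xF0 = 11110000 matches 11110xxx → 4-byte sequence.
Byte 1: 0xF0 = 11110000, payload 000 (3 bits).
Byte 2: 0x9D = 10011101 (10xxxxxx ✓), payload 011101.
Byte 3: 0x96 = 10010110 (10xxxxxx ✓), payload 010110.
Byte 4: 0x9E = 10011110 (10xxxxxx ✓), payload 011110.
Concatenate: 000011101010110011110 = 0x1D59E (21 bits → U+1D59E).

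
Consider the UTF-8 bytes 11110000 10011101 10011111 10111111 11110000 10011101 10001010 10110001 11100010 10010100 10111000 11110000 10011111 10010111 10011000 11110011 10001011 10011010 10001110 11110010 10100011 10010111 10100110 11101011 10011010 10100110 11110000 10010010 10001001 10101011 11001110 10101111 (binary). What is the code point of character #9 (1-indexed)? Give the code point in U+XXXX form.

U+03AF

Offset 0: leading byte 0xF0 = 11110000 → 4-byte char #1 = F0 9D 9F BF.
Offset 4: leading byte 0xF0 = 11110000 → 4-byte char #2 = F0 9D 8A B1.
Offset 8: leading byte 0xE2 = 11100010 → 3-byte char #3 = E2 94 B8.
Offset 11: leading byte 0xF0 = 11110000 → 4-byte char #4 = F0 9F 97 98.
Offset 15: leading byte 0xF3 = 11110011 → 4-byte char #5 = F3 8B 9A 8E.
Offset 19: leading byte 0xF2 = 11110010 → 4-byte char #6 = F2 A3 97 A6.
Offset 23: leading byte 0xEB = 11101011 → 3-byte char #7 = EB 9A A6.
Offset 26: leading byte 0xF0 = 11110000 → 4-byte char #8 = F0 92 89 AB.
Offset 30: leading byte 0xCE = 11001110 → 2-byte char #9 = CE AF.
Leading byte 0xCE = 11001110 matches 110xxxxx → 2-byte sequence.
Byte 1: 0xCE = 11001110, payload 01110 (5 bits).
Byte 2: 0xAF = 10101111 (10xxxxxx ✓), payload 101111.
Concatenate: 01110101111 = 0x3AF (11 bits → U+03AF).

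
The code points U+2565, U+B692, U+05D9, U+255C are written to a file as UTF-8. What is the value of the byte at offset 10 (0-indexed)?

0x9C

U+2565 → 3-byte form E2 95 A5 at offsets 0–2.
U+B692 → 3-byte form EB 9A 92 at offsets 3–5.
U+05D9 → 2-byte form D7 99 at offsets 6–7.
U+255C → 3-byte form E2 95 9C at offsets 8–10.
Offset 10 falls in char 4's range; it's byte 3 of E2 95 9C = 0x9C.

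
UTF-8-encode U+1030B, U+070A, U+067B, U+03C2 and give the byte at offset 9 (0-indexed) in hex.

U+1030B → 4-byte form F0 90 8C 8B at offsets 0–3.
U+070A → 2-byte form DC 8A at offsets 4–5.
U+067B → 2-byte form D9 BB at offsets 6–7.
U+03C2 → 2-byte form CF 82 at offsets 8–9.
Offset 9 falls in char 4's range; it's byte 2 of CF 82 = 0x82.

0x82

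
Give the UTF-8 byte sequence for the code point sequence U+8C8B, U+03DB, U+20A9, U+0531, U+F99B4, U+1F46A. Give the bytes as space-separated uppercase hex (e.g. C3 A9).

U+8C8B: 3-byte form → E8 B2 8B.
U+03DB: 2-byte form → CF 9B.
U+20A9: 3-byte form → E2 82 A9.
U+0531: 2-byte form → D4 B1.
U+F99B4: 4-byte form → F3 B9 A6 B4.
U+1F46A: 4-byte form → F0 9F 91 AA.
Concatenated (18 bytes): E8 B2 8B CF 9B E2 82 A9 D4 B1 F3 B9 A6 B4 F0 9F 91 AA.

E8 B2 8B CF 9B E2 82 A9 D4 B1 F3 B9 A6 B4 F0 9F 91 AA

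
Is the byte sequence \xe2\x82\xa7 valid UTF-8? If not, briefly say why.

valid

Leading byte 0xE2 = 11100010 → 3-byte form.
Continuation bytes 0x82=10000010, 0xA7=10100111 all match 10xxxxxx.
Decoded value 0x20A7 is ≥ 0x800 (shortest form) and not a surrogate.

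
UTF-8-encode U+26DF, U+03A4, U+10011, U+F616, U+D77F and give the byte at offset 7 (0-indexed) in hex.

0x80

U+26DF → 3-byte form E2 9B 9F at offsets 0–2.
U+03A4 → 2-byte form CE A4 at offsets 3–4.
U+10011 → 4-byte form F0 90 80 91 at offsets 5–8.
Offset 7 falls in char 3's range; it's byte 3 of F0 90 80 91 = 0x80.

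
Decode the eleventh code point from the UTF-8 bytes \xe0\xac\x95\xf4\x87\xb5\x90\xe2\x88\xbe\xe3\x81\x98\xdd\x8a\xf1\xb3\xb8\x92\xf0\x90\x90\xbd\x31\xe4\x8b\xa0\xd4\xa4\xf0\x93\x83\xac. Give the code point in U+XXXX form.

Offset 0: leading byte 0xE0 = 11100000 → 3-byte char #1 = E0 AC 95.
Offset 3: leading byte 0xF4 = 11110100 → 4-byte char #2 = F4 87 B5 90.
Offset 7: leading byte 0xE2 = 11100010 → 3-byte char #3 = E2 88 BE.
Offset 10: leading byte 0xE3 = 11100011 → 3-byte char #4 = E3 81 98.
Offset 13: leading byte 0xDD = 11011101 → 2-byte char #5 = DD 8A.
Offset 15: leading byte 0xF1 = 11110001 → 4-byte char #6 = F1 B3 B8 92.
Offset 19: leading byte 0xF0 = 11110000 → 4-byte char #7 = F0 90 90 BD.
Offset 23: leading byte 0x31 = 00110001 → 1-byte char #8 = 31.
Offset 24: leading byte 0xE4 = 11100100 → 3-byte char #9 = E4 8B A0.
Offset 27: leading byte 0xD4 = 11010100 → 2-byte char #10 = D4 A4.
Offset 29: leading byte 0xF0 = 11110000 → 4-byte char #11 = F0 93 83 AC.
Leading byte 0xF0 = 11110000 matches 11110xxx → 4-byte sequence.
Byte 1: 0xF0 = 11110000, payload 000 (3 bits).
Byte 2: 0x93 = 10010011 (10xxxxxx ✓), payload 010011.
Byte 3: 0x83 = 10000011 (10xxxxxx ✓), payload 000011.
Byte 4: 0xAC = 10101100 (10xxxxxx ✓), payload 101100.
Concatenate: 000010011000011101100 = 0x130EC (21 bits → U+130EC).

U+130EC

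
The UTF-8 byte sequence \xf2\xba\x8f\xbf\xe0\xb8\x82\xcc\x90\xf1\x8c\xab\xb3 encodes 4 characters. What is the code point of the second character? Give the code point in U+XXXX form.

Offset 0: leading byte 0xF2 = 11110010 → 4-byte char #1 = F2 BA 8F BF.
Offset 4: leading byte 0xE0 = 11100000 → 3-byte char #2 = E0 B8 82.
Leading byte 0xE0 = 11100000 matches 1110xxxx → 3-byte sequence.
Byte 1: 0xE0 = 11100000, payload 0000 (4 bits).
Byte 2: 0xB8 = 10111000 (10xxxxxx ✓), payload 111000.
Byte 3: 0x82 = 10000010 (10xxxxxx ✓), payload 000010.
Concatenate: 0000111000000010 = 0xE02 (16 bits → U+0E02).

U+0E02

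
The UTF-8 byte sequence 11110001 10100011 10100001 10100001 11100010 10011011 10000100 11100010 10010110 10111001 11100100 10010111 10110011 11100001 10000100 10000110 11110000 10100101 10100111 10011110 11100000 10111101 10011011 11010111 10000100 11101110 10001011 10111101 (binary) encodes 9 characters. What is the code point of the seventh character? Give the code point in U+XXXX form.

U+0F5B

Offset 0: leading byte 0xF1 = 11110001 → 4-byte char #1 = F1 A3 A1 A1.
Offset 4: leading byte 0xE2 = 11100010 → 3-byte char #2 = E2 9B 84.
Offset 7: leading byte 0xE2 = 11100010 → 3-byte char #3 = E2 96 B9.
Offset 10: leading byte 0xE4 = 11100100 → 3-byte char #4 = E4 97 B3.
Offset 13: leading byte 0xE1 = 11100001 → 3-byte char #5 = E1 84 86.
Offset 16: leading byte 0xF0 = 11110000 → 4-byte char #6 = F0 A5 A7 9E.
Offset 20: leading byte 0xE0 = 11100000 → 3-byte char #7 = E0 BD 9B.
Leading byte 0xE0 = 11100000 matches 1110xxxx → 3-byte sequence.
Byte 1: 0xE0 = 11100000, payload 0000 (4 bits).
Byte 2: 0xBD = 10111101 (10xxxxxx ✓), payload 111101.
Byte 3: 0x9B = 10011011 (10xxxxxx ✓), payload 011011.
Concatenate: 0000111101011011 = 0xF5B (16 bits → U+0F5B).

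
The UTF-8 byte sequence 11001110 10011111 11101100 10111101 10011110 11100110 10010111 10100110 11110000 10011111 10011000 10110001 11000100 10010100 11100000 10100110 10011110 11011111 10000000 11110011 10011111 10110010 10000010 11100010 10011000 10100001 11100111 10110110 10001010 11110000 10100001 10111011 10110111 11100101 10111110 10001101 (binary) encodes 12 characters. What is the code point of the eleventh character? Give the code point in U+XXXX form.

Offset 0: leading byte 0xCE = 11001110 → 2-byte char #1 = CE 9F.
Offset 2: leading byte 0xEC = 11101100 → 3-byte char #2 = EC BD 9E.
Offset 5: leading byte 0xE6 = 11100110 → 3-byte char #3 = E6 97 A6.
Offset 8: leading byte 0xF0 = 11110000 → 4-byte char #4 = F0 9F 98 B1.
Offset 12: leading byte 0xC4 = 11000100 → 2-byte char #5 = C4 94.
Offset 14: leading byte 0xE0 = 11100000 → 3-byte char #6 = E0 A6 9E.
Offset 17: leading byte 0xDF = 11011111 → 2-byte char #7 = DF 80.
Offset 19: leading byte 0xF3 = 11110011 → 4-byte char #8 = F3 9F B2 82.
Offset 23: leading byte 0xE2 = 11100010 → 3-byte char #9 = E2 98 A1.
Offset 26: leading byte 0xE7 = 11100111 → 3-byte char #10 = E7 B6 8A.
Offset 29: leading byte 0xF0 = 11110000 → 4-byte char #11 = F0 A1 BB B7.
Leading byte 0xF0 = 11110000 matches 11110xxx → 4-byte sequence.
Byte 1: 0xF0 = 11110000, payload 000 (3 bits).
Byte 2: 0xA1 = 10100001 (10xxxxxx ✓), payload 100001.
Byte 3: 0xBB = 10111011 (10xxxxxx ✓), payload 111011.
Byte 4: 0xB7 = 10110111 (10xxxxxx ✓), payload 110111.
Concatenate: 000100001111011110111 = 0x21EF7 (21 bits → U+21EF7).

U+21EF7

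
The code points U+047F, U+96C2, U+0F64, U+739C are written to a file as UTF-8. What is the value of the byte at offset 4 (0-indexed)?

0x82

U+047F → 2-byte form D1 BF at offsets 0–1.
U+96C2 → 3-byte form E9 9B 82 at offsets 2–4.
Offset 4 falls in char 2's range; it's byte 3 of E9 9B 82 = 0x82.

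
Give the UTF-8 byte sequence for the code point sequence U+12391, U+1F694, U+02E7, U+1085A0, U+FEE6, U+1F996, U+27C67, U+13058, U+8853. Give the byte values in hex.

F0 92 8E 91 F0 9F 9A 94 CB A7 F4 88 96 A0 EF BB A6 F0 9F A6 96 F0 A7 B1 A7 F0 93 81 98 E8 A1 93

U+12391: 4-byte form → F0 92 8E 91.
U+1F694: 4-byte form → F0 9F 9A 94.
U+02E7: 2-byte form → CB A7.
U+1085A0: 4-byte form → F4 88 96 A0.
U+FEE6: 3-byte form → EF BB A6.
U+1F996: 4-byte form → F0 9F A6 96.
U+27C67: 4-byte form → F0 A7 B1 A7.
U+13058: 4-byte form → F0 93 81 98.
U+8853: 3-byte form → E8 A1 93.
Concatenated (32 bytes): F0 92 8E 91 F0 9F 9A 94 CB A7 F4 88 96 A0 EF BB A6 F0 9F A6 96 F0 A7 B1 A7 F0 93 81 98 E8 A1 93.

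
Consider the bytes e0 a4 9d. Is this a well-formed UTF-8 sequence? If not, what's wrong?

Leading byte 0xE0 = 11100000 → 3-byte form.
Continuation bytes 0xA4=10100100, 0x9D=10011101 all match 10xxxxxx.
Decoded value 0x91D is ≥ 0x800 (shortest form) and not a surrogate.

valid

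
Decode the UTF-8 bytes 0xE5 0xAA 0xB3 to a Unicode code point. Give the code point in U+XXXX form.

Leading byte 0xE5 = 11100101 matches 1110xxxx → 3-byte sequence.
Byte 1: 0xE5 = 11100101, payload 0101 (4 bits).
Byte 2: 0xAA = 10101010 (10xxxxxx ✓), payload 101010.
Byte 3: 0xB3 = 10110011 (10xxxxxx ✓), payload 110011.
Concatenate: 0101101010110011 = 0x5AB3 (16 bits → U+5AB3).

U+5AB3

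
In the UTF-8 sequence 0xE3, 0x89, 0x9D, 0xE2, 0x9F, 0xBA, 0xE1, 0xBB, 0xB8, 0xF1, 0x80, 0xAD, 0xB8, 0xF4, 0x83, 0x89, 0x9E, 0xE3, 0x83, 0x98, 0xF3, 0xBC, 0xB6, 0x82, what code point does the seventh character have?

U+FCD82

Offset 0: leading byte 0xE3 = 11100011 → 3-byte char #1 = E3 89 9D.
Offset 3: leading byte 0xE2 = 11100010 → 3-byte char #2 = E2 9F BA.
Offset 6: leading byte 0xE1 = 11100001 → 3-byte char #3 = E1 BB B8.
Offset 9: leading byte 0xF1 = 11110001 → 4-byte char #4 = F1 80 AD B8.
Offset 13: leading byte 0xF4 = 11110100 → 4-byte char #5 = F4 83 89 9E.
Offset 17: leading byte 0xE3 = 11100011 → 3-byte char #6 = E3 83 98.
Offset 20: leading byte 0xF3 = 11110011 → 4-byte char #7 = F3 BC B6 82.
Leading byte 0xF3 = 11110011 matches 11110xxx → 4-byte sequence.
Byte 1: 0xF3 = 11110011, payload 011 (3 bits).
Byte 2: 0xBC = 10111100 (10xxxxxx ✓), payload 111100.
Byte 3: 0xB6 = 10110110 (10xxxxxx ✓), payload 110110.
Byte 4: 0x82 = 10000010 (10xxxxxx ✓), payload 000010.
Concatenate: 011111100110110000010 = 0xFCD82 (21 bits → U+FCD82).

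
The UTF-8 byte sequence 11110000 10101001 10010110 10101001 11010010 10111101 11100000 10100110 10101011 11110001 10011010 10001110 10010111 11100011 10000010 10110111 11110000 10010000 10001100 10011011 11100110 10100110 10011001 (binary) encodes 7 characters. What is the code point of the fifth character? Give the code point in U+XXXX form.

Offset 0: leading byte 0xF0 = 11110000 → 4-byte char #1 = F0 A9 96 A9.
Offset 4: leading byte 0xD2 = 11010010 → 2-byte char #2 = D2 BD.
Offset 6: leading byte 0xE0 = 11100000 → 3-byte char #3 = E0 A6 AB.
Offset 9: leading byte 0xF1 = 11110001 → 4-byte char #4 = F1 9A 8E 97.
Offset 13: leading byte 0xE3 = 11100011 → 3-byte char #5 = E3 82 B7.
Leading byte 0xE3 = 11100011 matches 1110xxxx → 3-byte sequence.
Byte 1: 0xE3 = 11100011, payload 0011 (4 bits).
Byte 2: 0x82 = 10000010 (10xxxxxx ✓), payload 000010.
Byte 3: 0xB7 = 10110111 (10xxxxxx ✓), payload 110111.
Concatenate: 0011000010110111 = 0x30B7 (16 bits → U+30B7).

U+30B7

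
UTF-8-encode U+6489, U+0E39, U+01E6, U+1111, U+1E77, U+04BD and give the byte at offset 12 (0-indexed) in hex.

0xB9

U+6489 → 3-byte form E6 92 89 at offsets 0–2.
U+0E39 → 3-byte form E0 B8 B9 at offsets 3–5.
U+01E6 → 2-byte form C7 A6 at offsets 6–7.
U+1111 → 3-byte form E1 84 91 at offsets 8–10.
U+1E77 → 3-byte form E1 B9 B7 at offsets 11–13.
Offset 12 falls in char 5's range; it's byte 2 of E1 B9 B7 = 0xB9.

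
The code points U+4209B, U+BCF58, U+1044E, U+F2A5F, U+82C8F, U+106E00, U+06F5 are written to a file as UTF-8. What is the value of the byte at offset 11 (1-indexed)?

0x91

1-indexed offset 11 is 0-indexed offset 10.
U+4209B → 4-byte form F1 82 82 9B at offsets 0–3.
U+BCF58 → 4-byte form F2 BC BD 98 at offsets 4–7.
U+1044E → 4-byte form F0 90 91 8E at offsets 8–11.
Offset 10 falls in char 3's range; it's byte 3 of F0 90 91 8E = 0x91.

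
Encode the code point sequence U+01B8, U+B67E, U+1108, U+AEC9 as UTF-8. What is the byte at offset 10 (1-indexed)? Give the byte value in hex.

1-indexed offset 10 is 0-indexed offset 9.
U+01B8 → 2-byte form C6 B8 at offsets 0–1.
U+B67E → 3-byte form EB 99 BE at offsets 2–4.
U+1108 → 3-byte form E1 84 88 at offsets 5–7.
U+AEC9 → 3-byte form EA BB 89 at offsets 8–10.
Offset 9 falls in char 4's range; it's byte 2 of EA BB 89 = 0xBB.

0xBB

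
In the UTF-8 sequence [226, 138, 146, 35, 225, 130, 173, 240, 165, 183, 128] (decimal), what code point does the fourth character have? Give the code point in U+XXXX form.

Offset 0: leading byte 0xE2 = 11100010 → 3-byte char #1 = E2 8A 92.
Offset 3: leading byte 0x23 = 00100011 → 1-byte char #2 = 23.
Offset 4: leading byte 0xE1 = 11100001 → 3-byte char #3 = E1 82 AD.
Offset 7: leading byte 0xF0 = 11110000 → 4-byte char #4 = F0 A5 B7 80.
Leading byte 0xF0 = 11110000 matches 11110xxx → 4-byte sequence.
Byte 1: 0xF0 = 11110000, payload 000 (3 bits).
Byte 2: 0xA5 = 10100101 (10xxxxxx ✓), payload 100101.
Byte 3: 0xB7 = 10110111 (10xxxxxx ✓), payload 110111.
Byte 4: 0x80 = 10000000 (10xxxxxx ✓), payload 000000.
Concatenate: 000100101110111000000 = 0x25DC0 (21 bits → U+25DC0).

U+25DC0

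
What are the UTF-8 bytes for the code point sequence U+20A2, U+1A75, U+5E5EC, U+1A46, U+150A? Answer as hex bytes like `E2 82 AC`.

U+20A2: 3-byte form → E2 82 A2.
U+1A75: 3-byte form → E1 A9 B5.
U+5E5EC: 4-byte form → F1 9E 97 AC.
U+1A46: 3-byte form → E1 A9 86.
U+150A: 3-byte form → E1 94 8A.
Concatenated (16 bytes): E2 82 A2 E1 A9 B5 F1 9E 97 AC E1 A9 86 E1 94 8A.

E2 82 A2 E1 A9 B5 F1 9E 97 AC E1 A9 86 E1 94 8A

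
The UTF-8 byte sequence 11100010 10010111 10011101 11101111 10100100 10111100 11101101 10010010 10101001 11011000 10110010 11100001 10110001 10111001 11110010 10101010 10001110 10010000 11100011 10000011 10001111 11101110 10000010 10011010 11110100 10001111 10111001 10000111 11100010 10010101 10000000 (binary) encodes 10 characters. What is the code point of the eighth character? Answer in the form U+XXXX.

U+E09A

Offset 0: leading byte 0xE2 = 11100010 → 3-byte char #1 = E2 97 9D.
Offset 3: leading byte 0xEF = 11101111 → 3-byte char #2 = EF A4 BC.
Offset 6: leading byte 0xED = 11101101 → 3-byte char #3 = ED 92 A9.
Offset 9: leading byte 0xD8 = 11011000 → 2-byte char #4 = D8 B2.
Offset 11: leading byte 0xE1 = 11100001 → 3-byte char #5 = E1 B1 B9.
Offset 14: leading byte 0xF2 = 11110010 → 4-byte char #6 = F2 AA 8E 90.
Offset 18: leading byte 0xE3 = 11100011 → 3-byte char #7 = E3 83 8F.
Offset 21: leading byte 0xEE = 11101110 → 3-byte char #8 = EE 82 9A.
Leading byte 0xEE = 11101110 matches 1110xxxx → 3-byte sequence.
Byte 1: 0xEE = 11101110, payload 1110 (4 bits).
Byte 2: 0x82 = 10000010 (10xxxxxx ✓), payload 000010.
Byte 3: 0x9A = 10011010 (10xxxxxx ✓), payload 011010.
Concatenate: 1110000010011010 = 0xE09A (16 bits → U+E09A).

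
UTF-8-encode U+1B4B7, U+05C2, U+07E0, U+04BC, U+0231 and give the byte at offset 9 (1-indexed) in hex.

1-indexed offset 9 is 0-indexed offset 8.
U+1B4B7 → 4-byte form F0 9B 92 B7 at offsets 0–3.
U+05C2 → 2-byte form D7 82 at offsets 4–5.
U+07E0 → 2-byte form DF A0 at offsets 6–7.
U+04BC → 2-byte form D2 BC at offsets 8–9.
Offset 8 falls in char 4's range; it's byte 1 of D2 BC = 0xD2.

0xD2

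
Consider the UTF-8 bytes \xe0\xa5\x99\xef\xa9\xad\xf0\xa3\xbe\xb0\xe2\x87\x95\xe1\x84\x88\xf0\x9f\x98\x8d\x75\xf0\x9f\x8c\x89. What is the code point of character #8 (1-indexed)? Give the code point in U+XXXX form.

U+1F309

Offset 0: leading byte 0xE0 = 11100000 → 3-byte char #1 = E0 A5 99.
Offset 3: leading byte 0xEF = 11101111 → 3-byte char #2 = EF A9 AD.
Offset 6: leading byte 0xF0 = 11110000 → 4-byte char #3 = F0 A3 BE B0.
Offset 10: leading byte 0xE2 = 11100010 → 3-byte char #4 = E2 87 95.
Offset 13: leading byte 0xE1 = 11100001 → 3-byte char #5 = E1 84 88.
Offset 16: leading byte 0xF0 = 11110000 → 4-byte char #6 = F0 9F 98 8D.
Offset 20: leading byte 0x75 = 01110101 → 1-byte char #7 = 75.
Offset 21: leading byte 0xF0 = 11110000 → 4-byte char #8 = F0 9F 8C 89.
Leading byte 0xF0 = 11110000 matches 11110xxx → 4-byte sequence.
Byte 1: 0xF0 = 11110000, payload 000 (3 bits).
Byte 2: 0x9F = 10011111 (10xxxxxx ✓), payload 011111.
Byte 3: 0x8C = 10001100 (10xxxxxx ✓), payload 001100.
Byte 4: 0x89 = 10001001 (10xxxxxx ✓), payload 001001.
Concatenate: 000011111001100001001 = 0x1F309 (21 bits → U+1F309).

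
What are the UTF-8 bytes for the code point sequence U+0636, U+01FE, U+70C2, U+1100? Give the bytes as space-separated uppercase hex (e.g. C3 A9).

D8 B6 C7 BE E7 83 82 E1 84 80

U+0636: 2-byte form → D8 B6.
U+01FE: 2-byte form → C7 BE.
U+70C2: 3-byte form → E7 83 82.
U+1100: 3-byte form → E1 84 80.
Concatenated (10 bytes): D8 B6 C7 BE E7 83 82 E1 84 80.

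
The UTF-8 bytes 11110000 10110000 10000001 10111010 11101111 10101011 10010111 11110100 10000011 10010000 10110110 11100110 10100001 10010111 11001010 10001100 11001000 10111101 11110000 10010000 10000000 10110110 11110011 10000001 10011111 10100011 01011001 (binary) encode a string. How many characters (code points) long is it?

Byte at offset 0: 0xF0 = 11110000 → 4-byte char (#1). Advance 4.
Byte at offset 4: 0xEF = 11101111 → 3-byte char (#2). Advance 3.
Byte at offset 7: 0xF4 = 11110100 → 4-byte char (#3). Advance 4.
Byte at offset 11: 0xE6 = 11100110 → 3-byte char (#4). Advance 3.
Byte at offset 14: 0xCA = 11001010 → 2-byte char (#5). Advance 2.
Byte at offset 16: 0xC8 = 11001000 → 2-byte char (#6). Advance 2.
Byte at offset 18: 0xF0 = 11110000 → 4-byte char (#7). Advance 4.
Byte at offset 22: 0xF3 = 11110011 → 4-byte char (#8). Advance 4.
Byte at offset 26: 0x59 = 01011001 → 1-byte char (#9). Advance 1.
Reached end at offset 27 after 9 code points.

9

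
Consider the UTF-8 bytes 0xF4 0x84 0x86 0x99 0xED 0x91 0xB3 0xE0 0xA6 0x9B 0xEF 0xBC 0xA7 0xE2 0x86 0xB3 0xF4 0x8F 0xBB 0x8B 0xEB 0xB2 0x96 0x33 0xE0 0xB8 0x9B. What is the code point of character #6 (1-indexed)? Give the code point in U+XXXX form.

Offset 0: leading byte 0xF4 = 11110100 → 4-byte char #1 = F4 84 86 99.
Offset 4: leading byte 0xED = 11101101 → 3-byte char #2 = ED 91 B3.
Offset 7: leading byte 0xE0 = 11100000 → 3-byte char #3 = E0 A6 9B.
Offset 10: leading byte 0xEF = 11101111 → 3-byte char #4 = EF BC A7.
Offset 13: leading byte 0xE2 = 11100010 → 3-byte char #5 = E2 86 B3.
Offset 16: leading byte 0xF4 = 11110100 → 4-byte char #6 = F4 8F BB 8B.
Leading byte 0xF4 = 11110100 matches 11110xxx → 4-byte sequence.
Byte 1: 0xF4 = 11110100, payload 100 (3 bits).
Byte 2: 0x8F = 10001111 (10xxxxxx ✓), payload 001111.
Byte 3: 0xBB = 10111011 (10xxxxxx ✓), payload 111011.
Byte 4: 0x8B = 10001011 (10xxxxxx ✓), payload 001011.
Concatenate: 100001111111011001011 = 0x10FECB (21 bits → U+10FECB).

U+10FECB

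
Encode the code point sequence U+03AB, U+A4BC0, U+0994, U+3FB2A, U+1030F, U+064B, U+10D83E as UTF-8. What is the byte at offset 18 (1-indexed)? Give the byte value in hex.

1-indexed offset 18 is 0-indexed offset 17.
U+03AB → 2-byte form CE AB at offsets 0–1.
U+A4BC0 → 4-byte form F2 A4 AF 80 at offsets 2–5.
U+0994 → 3-byte form E0 A6 94 at offsets 6–8.
U+3FB2A → 4-byte form F0 BF AC AA at offsets 9–12.
U+1030F → 4-byte form F0 90 8C 8F at offsets 13–16.
U+064B → 2-byte form D9 8B at offsets 17–18.
Offset 17 falls in char 6's range; it's byte 1 of D9 8B = 0xD9.

0xD9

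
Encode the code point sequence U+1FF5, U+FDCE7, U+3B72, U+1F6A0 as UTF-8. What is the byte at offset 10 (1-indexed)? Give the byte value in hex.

1-indexed offset 10 is 0-indexed offset 9.
U+1FF5 → 3-byte form E1 BF B5 at offsets 0–2.
U+FDCE7 → 4-byte form F3 BD B3 A7 at offsets 3–6.
U+3B72 → 3-byte form E3 AD B2 at offsets 7–9.
Offset 9 falls in char 3's range; it's byte 3 of E3 AD B2 = 0xB2.

0xB2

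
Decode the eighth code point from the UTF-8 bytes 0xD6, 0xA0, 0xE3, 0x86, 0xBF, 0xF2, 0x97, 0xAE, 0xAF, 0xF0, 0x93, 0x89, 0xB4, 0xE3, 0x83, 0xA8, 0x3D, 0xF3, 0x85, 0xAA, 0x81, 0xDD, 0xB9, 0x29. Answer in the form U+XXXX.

U+0779

Offset 0: leading byte 0xD6 = 11010110 → 2-byte char #1 = D6 A0.
Offset 2: leading byte 0xE3 = 11100011 → 3-byte char #2 = E3 86 BF.
Offset 5: leading byte 0xF2 = 11110010 → 4-byte char #3 = F2 97 AE AF.
Offset 9: leading byte 0xF0 = 11110000 → 4-byte char #4 = F0 93 89 B4.
Offset 13: leading byte 0xE3 = 11100011 → 3-byte char #5 = E3 83 A8.
Offset 16: leading byte 0x3D = 00111101 → 1-byte char #6 = 3D.
Offset 17: leading byte 0xF3 = 11110011 → 4-byte char #7 = F3 85 AA 81.
Offset 21: leading byte 0xDD = 11011101 → 2-byte char #8 = DD B9.
Leading byte 0xDD = 11011101 matches 110xxxxx → 2-byte sequence.
Byte 1: 0xDD = 11011101, payload 11101 (5 bits).
Byte 2: 0xB9 = 10111001 (10xxxxxx ✓), payload 111001.
Concatenate: 11101111001 = 0x779 (11 bits → U+0779).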